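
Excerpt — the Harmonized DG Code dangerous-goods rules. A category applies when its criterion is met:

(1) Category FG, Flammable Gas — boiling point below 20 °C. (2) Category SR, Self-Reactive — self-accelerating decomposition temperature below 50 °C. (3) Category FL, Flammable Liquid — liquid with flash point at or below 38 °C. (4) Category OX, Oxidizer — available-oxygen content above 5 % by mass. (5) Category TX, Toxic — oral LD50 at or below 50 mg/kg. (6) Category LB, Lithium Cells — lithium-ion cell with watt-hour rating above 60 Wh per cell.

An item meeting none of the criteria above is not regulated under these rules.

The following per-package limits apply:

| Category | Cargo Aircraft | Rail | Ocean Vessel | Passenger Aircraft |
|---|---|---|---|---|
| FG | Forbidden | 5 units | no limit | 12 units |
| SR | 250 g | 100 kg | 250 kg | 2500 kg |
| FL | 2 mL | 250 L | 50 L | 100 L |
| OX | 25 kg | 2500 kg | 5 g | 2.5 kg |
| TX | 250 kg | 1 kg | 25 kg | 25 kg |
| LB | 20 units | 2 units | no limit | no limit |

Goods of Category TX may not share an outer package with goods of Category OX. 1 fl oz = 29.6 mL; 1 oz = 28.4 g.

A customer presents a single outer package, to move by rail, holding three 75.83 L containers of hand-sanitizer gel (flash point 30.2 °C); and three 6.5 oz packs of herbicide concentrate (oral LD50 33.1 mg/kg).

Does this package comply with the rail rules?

Yes

Hand-sanitizer gel: flash point 30.2 °C ≤ 38 °C → Category FL (Flammable Liquid).
Herbicide concentrate: oral LD50 33.1 mg/kg ≤ 50 mg/kg → Category TX (Toxic).
Category TX quantity: three 6.5 oz packs = 553.8 g.
That is within the Category TX rail limit of 1 kg.
Category FL quantity: three 75.83 L containers = 227.49 L.
That is within the Category FL rail limit of 250 L.
The segregation rule (Category TX with Category OX) does not apply to Category TX with Category FL.
Every hazard category is within its rail limit and no segregation rule is violated.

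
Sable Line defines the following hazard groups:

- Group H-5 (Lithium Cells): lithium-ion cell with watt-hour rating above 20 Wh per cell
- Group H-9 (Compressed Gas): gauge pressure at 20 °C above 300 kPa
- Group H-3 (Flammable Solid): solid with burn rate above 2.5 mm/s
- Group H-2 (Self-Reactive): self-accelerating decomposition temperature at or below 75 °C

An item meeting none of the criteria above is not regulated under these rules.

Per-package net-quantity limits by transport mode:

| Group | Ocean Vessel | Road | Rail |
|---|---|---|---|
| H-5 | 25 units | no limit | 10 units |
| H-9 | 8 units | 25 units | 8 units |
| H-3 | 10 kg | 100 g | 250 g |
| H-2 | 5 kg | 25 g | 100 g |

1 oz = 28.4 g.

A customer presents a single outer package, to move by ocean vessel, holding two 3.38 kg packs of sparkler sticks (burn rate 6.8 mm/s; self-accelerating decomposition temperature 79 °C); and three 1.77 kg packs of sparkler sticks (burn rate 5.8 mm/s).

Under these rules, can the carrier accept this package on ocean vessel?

No

With burn rate 6.8 mm/s (> 2.5 mm/s), the sparkler sticks fall in Group H-3.
Sparkler sticks: burn rate 5.8 mm/s > 2.5 mm/s → Group H-3 (Flammable Solid).
Total Group H-3: (two 3.38 kg packs = 6.76 kg) + (three 1.77 kg packs = 5.31 kg) = 12.07 kg.
That exceeds the Group H-3 ocean vessel limit of 10 kg.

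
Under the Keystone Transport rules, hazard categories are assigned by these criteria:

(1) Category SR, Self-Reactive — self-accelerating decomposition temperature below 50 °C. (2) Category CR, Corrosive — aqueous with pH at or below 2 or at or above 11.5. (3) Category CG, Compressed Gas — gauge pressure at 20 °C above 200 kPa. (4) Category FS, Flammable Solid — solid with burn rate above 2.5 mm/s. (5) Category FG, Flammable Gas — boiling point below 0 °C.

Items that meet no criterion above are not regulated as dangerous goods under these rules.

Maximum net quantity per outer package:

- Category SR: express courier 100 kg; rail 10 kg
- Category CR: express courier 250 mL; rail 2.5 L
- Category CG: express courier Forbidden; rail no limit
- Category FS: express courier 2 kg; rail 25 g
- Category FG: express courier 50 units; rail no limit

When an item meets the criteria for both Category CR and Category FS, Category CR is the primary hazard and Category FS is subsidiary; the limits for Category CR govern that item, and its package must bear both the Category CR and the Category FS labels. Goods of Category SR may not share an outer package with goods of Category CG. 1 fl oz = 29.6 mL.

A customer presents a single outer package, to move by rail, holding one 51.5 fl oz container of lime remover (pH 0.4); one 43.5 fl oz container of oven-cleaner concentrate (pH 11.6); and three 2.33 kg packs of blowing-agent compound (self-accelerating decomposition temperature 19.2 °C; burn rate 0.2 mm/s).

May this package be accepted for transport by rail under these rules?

No

The lime remover has pH 0.4, which is ≤ 2, so it is Category CR (Corrosive).
The oven-cleaner concentrate has pH 11.6, which is ≥ 11.5, so it is Category CR (Corrosive).
Blowing-agent compound: self-accelerating decomposition temperature 19.2 °C < 50 °C → Category SR (Self-Reactive).
Total Category CR: (one 51.5 fl oz container = 1524.4 mL) + (one 43.5 fl oz container = 1287.6 mL) = 2.812 L.
2.812 L exceeds the rail limit of 2.5 L for Category CR.
Category SR quantity: three 2.33 kg packs = 6.99 kg.
6.99 kg is within the rail limit of 10 kg for Category SR.
The segregation rule (Category SR with Category CG) does not apply to Category CR with Category SR.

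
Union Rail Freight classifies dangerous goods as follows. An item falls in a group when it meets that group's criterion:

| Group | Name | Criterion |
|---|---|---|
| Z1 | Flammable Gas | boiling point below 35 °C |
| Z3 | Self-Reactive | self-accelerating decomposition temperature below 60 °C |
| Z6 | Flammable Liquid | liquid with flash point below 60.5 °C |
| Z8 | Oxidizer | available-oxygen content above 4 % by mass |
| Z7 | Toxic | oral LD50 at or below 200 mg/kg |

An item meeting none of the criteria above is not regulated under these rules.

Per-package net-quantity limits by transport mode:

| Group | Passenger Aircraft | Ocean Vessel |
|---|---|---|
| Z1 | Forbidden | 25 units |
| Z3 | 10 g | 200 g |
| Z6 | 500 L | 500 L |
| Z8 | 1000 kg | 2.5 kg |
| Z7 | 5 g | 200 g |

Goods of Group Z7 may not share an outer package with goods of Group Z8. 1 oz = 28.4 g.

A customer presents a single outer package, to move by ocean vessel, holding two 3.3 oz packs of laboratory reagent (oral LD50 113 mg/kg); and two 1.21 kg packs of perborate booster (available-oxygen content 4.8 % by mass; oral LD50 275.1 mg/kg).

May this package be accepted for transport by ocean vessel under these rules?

No

The laboratory reagent has oral LD50 113 mg/kg, which is ≤ 200 mg/kg, so it is Group Z7 (Toxic).
With available-oxygen content 4.8 % by mass (> 4 % by mass), the perborate booster falls in Group Z8.
Group Z7 quantity: two 3.3 oz packs = 187.44 g.
187.44 g ≤ 200 g (ocean vessel limit, Group Z7) — within limit.
Group Z8 quantity: two 1.21 kg packs = 2.42 kg.
2.42 kg ≤ 2.5 kg (ocean vessel limit, Group Z8) — within limit.
Group Z7 and Group Z8 may not share an outer package.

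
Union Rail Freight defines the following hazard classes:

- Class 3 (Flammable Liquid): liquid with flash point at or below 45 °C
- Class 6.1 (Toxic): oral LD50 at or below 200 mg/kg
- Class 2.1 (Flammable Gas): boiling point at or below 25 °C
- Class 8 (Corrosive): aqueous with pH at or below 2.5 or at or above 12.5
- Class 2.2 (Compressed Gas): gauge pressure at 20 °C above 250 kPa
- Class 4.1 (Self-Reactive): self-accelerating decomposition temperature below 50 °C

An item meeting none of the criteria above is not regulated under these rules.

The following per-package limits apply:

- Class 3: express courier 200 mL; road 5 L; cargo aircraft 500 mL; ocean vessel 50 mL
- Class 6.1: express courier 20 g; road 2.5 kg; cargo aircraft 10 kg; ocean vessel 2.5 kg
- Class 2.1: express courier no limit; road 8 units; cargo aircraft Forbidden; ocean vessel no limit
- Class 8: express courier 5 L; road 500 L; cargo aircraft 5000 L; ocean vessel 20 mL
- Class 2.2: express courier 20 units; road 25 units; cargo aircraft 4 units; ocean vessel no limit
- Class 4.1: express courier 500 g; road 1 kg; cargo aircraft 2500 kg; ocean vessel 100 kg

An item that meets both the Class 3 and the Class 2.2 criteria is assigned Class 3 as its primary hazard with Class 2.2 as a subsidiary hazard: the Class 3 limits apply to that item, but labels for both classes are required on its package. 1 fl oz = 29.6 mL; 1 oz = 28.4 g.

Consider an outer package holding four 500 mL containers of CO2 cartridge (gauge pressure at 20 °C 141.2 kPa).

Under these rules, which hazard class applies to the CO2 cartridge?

Not regulated

gauge pressure at 20 °C 141.2 kPa is not above 250 kPa, so Class 2.2 does not apply.
No criterion is met, so the item is not regulated.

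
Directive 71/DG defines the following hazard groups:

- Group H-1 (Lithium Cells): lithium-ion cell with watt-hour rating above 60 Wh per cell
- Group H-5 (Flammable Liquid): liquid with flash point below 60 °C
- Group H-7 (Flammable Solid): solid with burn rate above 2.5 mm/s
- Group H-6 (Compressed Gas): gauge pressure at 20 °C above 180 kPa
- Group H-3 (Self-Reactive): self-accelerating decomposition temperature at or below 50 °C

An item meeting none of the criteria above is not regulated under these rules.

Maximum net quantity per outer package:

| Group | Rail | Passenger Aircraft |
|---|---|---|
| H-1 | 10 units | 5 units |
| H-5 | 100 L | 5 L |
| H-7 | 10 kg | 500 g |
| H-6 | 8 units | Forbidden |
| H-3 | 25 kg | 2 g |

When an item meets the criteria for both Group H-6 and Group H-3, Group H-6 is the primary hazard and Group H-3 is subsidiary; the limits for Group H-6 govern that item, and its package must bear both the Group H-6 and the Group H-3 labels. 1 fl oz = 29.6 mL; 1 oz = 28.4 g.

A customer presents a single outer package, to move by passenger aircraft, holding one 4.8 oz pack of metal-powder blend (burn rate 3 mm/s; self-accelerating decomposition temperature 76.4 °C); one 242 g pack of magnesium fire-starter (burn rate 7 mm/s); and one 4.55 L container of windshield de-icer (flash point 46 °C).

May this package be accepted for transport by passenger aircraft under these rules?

Yes

The metal-powder blend has burn rate 3 mm/s, which is > 2.5 mm/s, so it is Group H-7 (Flammable Solid).
Magnesium fire-starter: burn rate 7 mm/s > 2.5 mm/s → Group H-7 (Flammable Solid).
Flash point 46 °C meets the Group H-5 criterion (Flammable Liquid), so the windshield de-icer is Group H-5.
Total Group H-7: (one 4.8 oz pack = 136.32 g) + 242 g = 378.32 g.
378.32 g is within the passenger aircraft limit of 500 g for Group H-7.
Group H-5 quantity: 4.55 L.
4.55 L ≤ 5 L (passenger aircraft limit, Group H-5) — within limit.
Every hazard group is within its passenger aircraft limit and no segregation rule is violated.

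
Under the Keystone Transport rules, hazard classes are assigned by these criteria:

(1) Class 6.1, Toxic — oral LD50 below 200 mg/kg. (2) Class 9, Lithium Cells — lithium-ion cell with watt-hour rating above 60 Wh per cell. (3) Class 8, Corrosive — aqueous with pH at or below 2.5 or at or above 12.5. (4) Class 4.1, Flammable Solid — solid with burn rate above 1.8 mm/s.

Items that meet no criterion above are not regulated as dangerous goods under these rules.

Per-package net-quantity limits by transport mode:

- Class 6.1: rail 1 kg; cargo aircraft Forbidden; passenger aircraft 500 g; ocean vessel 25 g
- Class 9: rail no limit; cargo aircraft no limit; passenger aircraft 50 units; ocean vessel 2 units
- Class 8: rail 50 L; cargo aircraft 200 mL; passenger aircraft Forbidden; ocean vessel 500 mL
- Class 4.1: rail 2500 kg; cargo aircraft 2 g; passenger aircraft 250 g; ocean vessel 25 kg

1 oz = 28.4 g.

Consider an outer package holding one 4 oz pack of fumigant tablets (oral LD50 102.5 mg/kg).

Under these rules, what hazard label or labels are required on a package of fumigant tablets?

Class 6.1

Fumigant tablets: oral LD50 102.5 mg/kg < 200 mg/kg → Class 6.1 (Toxic).
Only the Class 6.1 label is required.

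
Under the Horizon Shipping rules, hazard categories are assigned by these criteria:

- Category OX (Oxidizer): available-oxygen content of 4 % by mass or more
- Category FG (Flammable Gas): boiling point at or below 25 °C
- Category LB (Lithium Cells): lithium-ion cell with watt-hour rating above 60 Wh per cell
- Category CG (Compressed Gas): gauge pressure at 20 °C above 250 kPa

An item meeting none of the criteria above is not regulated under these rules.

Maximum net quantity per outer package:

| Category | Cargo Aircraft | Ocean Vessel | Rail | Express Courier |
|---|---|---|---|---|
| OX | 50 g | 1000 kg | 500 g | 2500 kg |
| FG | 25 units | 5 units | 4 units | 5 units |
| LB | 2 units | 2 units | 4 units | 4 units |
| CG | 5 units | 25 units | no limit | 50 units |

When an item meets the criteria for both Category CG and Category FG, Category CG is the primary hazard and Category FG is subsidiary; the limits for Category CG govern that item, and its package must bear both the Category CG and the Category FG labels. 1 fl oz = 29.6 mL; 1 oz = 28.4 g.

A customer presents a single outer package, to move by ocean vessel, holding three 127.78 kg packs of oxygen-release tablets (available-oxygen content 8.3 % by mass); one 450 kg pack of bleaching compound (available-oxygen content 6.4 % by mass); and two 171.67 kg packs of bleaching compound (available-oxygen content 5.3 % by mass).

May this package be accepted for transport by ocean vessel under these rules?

The oxygen-release tablets have available-oxygen content 8.3 % by mass, which is ≥ 4 % by mass, so they are Category OX (Oxidizer).
With available-oxygen content 6.4 % by mass (≥ 4 % by mass), the bleaching compound falls in Category OX.
Bleaching compound: available-oxygen content 5.3 % by mass ≥ 4 % by mass → Category OX (Oxidizer).
Category OX net quantity: (three 127.78 kg packs = 383.34 kg) + 450 kg + (two 171.67 kg packs = 343.34 kg) = 1176.68 kg.
That exceeds the Category OX ocean vessel limit of 1000 kg.

No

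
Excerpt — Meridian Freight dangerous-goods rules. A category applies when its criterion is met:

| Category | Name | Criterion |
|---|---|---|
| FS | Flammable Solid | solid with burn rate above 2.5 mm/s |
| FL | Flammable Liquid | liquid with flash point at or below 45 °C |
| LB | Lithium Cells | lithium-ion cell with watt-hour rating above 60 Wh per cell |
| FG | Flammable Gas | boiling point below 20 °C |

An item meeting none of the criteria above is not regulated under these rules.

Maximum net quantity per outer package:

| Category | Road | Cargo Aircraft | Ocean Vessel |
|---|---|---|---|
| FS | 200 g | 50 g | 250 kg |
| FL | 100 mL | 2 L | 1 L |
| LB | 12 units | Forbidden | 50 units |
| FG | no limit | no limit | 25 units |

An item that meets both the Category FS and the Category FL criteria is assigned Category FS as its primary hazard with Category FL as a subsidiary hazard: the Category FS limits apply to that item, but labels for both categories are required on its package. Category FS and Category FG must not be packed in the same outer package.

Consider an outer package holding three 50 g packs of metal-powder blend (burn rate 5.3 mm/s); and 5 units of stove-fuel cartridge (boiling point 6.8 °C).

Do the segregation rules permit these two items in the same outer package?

No

The metal-powder blend has burn rate 5.3 mm/s, which is > 2.5 mm/s, so it is Category FS (Flammable Solid).
Stove-fuel cartridge: boiling point 6.8 °C < 20 °C → Category FG (Flammable Gas).
Category FS and Category FG may not share an outer package.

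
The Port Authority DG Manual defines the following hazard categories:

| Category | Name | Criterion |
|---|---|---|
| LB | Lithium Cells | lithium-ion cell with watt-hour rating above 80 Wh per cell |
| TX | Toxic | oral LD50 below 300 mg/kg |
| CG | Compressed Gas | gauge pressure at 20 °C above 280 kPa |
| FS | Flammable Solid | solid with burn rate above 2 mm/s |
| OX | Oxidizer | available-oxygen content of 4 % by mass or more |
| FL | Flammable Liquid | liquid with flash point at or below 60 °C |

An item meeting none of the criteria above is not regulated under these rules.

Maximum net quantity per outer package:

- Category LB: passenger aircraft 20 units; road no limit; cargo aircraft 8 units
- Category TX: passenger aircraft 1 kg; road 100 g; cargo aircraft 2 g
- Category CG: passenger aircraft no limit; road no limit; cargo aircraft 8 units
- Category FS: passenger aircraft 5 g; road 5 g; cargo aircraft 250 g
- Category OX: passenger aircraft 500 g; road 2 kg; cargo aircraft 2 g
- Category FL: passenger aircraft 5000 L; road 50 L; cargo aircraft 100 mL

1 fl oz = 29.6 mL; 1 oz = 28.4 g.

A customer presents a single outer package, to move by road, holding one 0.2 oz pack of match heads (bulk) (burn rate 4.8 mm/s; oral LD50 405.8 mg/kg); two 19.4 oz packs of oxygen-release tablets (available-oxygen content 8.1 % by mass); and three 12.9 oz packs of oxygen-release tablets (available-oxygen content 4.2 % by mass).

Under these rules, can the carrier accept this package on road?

No

Burn rate 4.8 mm/s meets the Category FS criterion (Flammable Solid), so the match heads (bulk) are Category FS.
Available-oxygen content 8.1 % by mass meets the Category OX criterion (Oxidizer), so the oxygen-release tablets are Category OX.
Oxygen-release tablets: available-oxygen content 4.2 % by mass ≥ 4 % by mass → Category OX (Oxidizer).
Category OX net quantity: (two 19.4 oz packs = 1101.92 g) + (three 12.9 oz packs = 1099.08 g) = 2.201 kg.
2.201 kg exceeds the road limit of 2 kg for Category OX.
Category FS quantity: one 0.2 oz pack = 5.68 g.
5.68 g > 5 g (road limit, Category FS) — over the limit.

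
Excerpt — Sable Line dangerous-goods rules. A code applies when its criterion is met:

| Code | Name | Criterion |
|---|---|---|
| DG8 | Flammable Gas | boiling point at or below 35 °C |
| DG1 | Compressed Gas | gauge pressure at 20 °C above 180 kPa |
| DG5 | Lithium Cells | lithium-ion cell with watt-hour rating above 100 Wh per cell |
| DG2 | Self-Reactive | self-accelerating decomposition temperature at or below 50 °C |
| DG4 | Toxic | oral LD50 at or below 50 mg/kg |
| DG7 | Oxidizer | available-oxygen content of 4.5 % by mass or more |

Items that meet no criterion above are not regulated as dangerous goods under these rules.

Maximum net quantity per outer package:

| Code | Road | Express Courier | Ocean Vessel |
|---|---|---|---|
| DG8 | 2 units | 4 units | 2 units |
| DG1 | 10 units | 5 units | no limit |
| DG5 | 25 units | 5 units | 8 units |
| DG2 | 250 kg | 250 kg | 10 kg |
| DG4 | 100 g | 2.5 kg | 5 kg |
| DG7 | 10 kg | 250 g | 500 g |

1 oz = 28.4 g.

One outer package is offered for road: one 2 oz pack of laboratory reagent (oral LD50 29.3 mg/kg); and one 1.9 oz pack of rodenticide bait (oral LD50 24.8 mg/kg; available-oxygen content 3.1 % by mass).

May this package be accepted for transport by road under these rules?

Laboratory reagent: oral LD50 29.3 mg/kg ≤ 50 mg/kg → Code DG4 (Toxic).
Rodenticide bait: oral LD50 24.8 mg/kg ≤ 50 mg/kg → Code DG4 (Toxic).
Code DG4 net quantity: (one 2 oz pack = 56.8 g) + (one 1.9 oz pack = 53.96 g) = 110.76 g.
110.76 g > 100 g (road limit, Code DG4) — over the limit.

No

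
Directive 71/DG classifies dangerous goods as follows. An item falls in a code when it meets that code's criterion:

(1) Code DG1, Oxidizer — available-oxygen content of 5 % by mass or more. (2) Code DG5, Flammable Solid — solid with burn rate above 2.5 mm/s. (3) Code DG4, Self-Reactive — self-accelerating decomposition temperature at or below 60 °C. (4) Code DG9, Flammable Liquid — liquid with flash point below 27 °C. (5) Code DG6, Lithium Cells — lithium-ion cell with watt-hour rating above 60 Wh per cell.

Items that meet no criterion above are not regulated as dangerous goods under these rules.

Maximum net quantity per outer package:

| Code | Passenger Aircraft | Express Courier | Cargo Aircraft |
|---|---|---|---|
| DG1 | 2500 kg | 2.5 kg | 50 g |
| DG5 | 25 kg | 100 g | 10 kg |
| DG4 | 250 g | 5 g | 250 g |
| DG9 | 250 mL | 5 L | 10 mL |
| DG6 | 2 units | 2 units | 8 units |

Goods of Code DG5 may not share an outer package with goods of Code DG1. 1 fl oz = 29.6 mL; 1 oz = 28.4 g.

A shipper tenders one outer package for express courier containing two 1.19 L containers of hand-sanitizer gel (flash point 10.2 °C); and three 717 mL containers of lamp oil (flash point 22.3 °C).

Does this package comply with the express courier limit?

Flash point 10.2 °C meets the Code DG9 criterion (Flammable Liquid), so the hand-sanitizer gel is Code DG9.
The lamp oil has flash point 22.3 °C, which is < 27 °C, so it is Code DG9 (Flammable Liquid).
Total Code DG9: (two 1.19 L containers = 2.38 L) + (three 717 mL containers = 2.151 L) = 4.531 L.
4.531 L ≤ 5 L (express courier limit, Code DG9) — within limit.

Yes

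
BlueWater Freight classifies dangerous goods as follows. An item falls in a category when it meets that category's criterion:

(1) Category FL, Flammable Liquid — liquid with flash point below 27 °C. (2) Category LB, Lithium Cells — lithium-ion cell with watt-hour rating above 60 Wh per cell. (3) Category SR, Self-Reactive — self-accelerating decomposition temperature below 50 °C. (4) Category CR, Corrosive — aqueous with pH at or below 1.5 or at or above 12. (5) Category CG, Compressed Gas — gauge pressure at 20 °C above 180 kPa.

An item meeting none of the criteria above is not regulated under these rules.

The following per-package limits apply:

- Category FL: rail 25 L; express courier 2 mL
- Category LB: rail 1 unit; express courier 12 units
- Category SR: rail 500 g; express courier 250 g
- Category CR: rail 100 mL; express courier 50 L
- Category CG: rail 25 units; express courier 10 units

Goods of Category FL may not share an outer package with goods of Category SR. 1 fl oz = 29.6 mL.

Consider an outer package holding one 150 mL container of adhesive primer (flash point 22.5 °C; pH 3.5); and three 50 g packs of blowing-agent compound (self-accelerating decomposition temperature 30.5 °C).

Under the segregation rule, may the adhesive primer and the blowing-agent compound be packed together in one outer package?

No

Adhesive primer: flash point 22.5 °C < 27 °C → Category FL (Flammable Liquid).
Blowing-agent compound: self-accelerating decomposition temperature 30.5 °C < 50 °C → Category SR (Self-Reactive).
Category FL and Category SR may not share an outer package.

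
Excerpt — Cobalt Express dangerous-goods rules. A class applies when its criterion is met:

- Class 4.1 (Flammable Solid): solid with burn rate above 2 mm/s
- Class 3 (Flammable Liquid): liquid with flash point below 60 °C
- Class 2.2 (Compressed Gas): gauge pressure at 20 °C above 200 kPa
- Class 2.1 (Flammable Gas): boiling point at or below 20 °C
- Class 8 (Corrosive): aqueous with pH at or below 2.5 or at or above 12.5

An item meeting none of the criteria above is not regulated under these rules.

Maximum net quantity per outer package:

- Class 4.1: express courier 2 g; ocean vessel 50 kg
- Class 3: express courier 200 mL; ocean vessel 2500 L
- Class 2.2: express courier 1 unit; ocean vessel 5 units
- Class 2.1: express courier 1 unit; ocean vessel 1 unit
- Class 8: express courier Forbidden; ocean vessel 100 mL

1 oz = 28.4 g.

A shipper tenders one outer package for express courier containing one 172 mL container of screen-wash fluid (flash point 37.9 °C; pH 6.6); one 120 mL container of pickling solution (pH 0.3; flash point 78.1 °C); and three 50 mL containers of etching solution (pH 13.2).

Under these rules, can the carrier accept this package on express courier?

The screen-wash fluid has flash point 37.9 °C, which is < 60 °C, so it is Class 3 (Flammable Liquid).
The pickling solution has pH 0.3, which is ≤ 2.5, so it is Class 8 (Corrosive).
pH 13.2 meets the Class 8 criterion (Corrosive), so the etching solution is Class 8.
Class 3 quantity: 172 mL.
172 mL ≤ 200 mL (express courier limit, Class 3) — within limit.
Total Class 8: 120 mL + (three 50 mL containers = 150 mL) = 270 mL.
By express courier, Class 8 is Forbidden regardless of quantity.

No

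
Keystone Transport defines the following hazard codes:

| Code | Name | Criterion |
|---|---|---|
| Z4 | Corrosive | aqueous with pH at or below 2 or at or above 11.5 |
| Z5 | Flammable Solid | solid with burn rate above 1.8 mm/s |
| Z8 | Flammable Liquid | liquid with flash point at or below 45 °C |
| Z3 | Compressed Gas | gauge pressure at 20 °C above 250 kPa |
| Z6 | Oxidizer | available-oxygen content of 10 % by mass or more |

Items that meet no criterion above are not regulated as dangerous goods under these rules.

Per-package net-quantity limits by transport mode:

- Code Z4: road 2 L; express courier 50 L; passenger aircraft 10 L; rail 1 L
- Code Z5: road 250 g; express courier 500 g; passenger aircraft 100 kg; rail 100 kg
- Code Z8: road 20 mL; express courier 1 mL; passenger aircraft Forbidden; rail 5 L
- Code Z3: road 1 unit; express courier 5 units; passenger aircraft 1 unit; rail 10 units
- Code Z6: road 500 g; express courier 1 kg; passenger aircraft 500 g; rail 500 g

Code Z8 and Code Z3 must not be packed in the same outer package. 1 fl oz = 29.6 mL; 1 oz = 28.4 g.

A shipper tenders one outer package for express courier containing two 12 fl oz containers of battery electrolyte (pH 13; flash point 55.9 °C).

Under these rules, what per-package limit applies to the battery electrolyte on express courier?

The battery electrolyte has pH 13, which is ≥ 11.5, so it is Code Z4 (Corrosive).
The express courier limit for Code Z4 is 50 L.

50 L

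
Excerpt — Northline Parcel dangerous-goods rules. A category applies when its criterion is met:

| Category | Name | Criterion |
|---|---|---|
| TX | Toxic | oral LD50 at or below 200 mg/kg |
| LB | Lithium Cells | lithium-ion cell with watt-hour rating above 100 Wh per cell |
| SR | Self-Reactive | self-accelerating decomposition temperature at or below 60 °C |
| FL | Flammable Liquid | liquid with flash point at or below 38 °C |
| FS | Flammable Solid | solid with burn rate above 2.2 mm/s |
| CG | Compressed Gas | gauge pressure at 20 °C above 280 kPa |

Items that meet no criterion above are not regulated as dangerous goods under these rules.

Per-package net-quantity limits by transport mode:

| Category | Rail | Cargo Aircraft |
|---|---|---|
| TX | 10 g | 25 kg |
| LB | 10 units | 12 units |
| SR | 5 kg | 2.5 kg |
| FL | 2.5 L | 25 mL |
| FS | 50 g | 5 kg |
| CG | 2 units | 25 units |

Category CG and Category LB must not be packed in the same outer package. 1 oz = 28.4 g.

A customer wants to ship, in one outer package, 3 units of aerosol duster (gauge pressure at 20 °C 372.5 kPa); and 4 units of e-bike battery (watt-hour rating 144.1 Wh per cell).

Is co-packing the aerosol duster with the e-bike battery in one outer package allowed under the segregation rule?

With gauge pressure at 20 °C 372.5 kPa (> 280 kPa), the aerosol duster falls in Category CG.
Watt-hour rating 144.1 Wh per cell meets the Category LB criterion (Lithium Cells), so the e-bike battery is Category LB.
Category CG and Category LB may not share an outer package.

No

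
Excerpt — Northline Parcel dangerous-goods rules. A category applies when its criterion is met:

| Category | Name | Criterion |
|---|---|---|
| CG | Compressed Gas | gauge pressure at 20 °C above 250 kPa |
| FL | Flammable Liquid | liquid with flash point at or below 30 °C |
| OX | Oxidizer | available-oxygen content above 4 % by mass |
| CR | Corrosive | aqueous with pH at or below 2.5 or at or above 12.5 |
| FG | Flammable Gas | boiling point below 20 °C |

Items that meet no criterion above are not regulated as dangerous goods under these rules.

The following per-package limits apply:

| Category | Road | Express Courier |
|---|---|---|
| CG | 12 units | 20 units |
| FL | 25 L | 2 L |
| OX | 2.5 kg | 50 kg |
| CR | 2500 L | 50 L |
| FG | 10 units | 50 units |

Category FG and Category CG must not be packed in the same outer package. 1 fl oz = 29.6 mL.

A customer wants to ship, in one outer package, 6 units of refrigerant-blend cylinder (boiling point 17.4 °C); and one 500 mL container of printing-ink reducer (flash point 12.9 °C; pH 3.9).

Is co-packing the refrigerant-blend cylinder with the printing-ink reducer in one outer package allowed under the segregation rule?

Yes

With boiling point 17.4 °C (< 20 °C), the refrigerant-blend cylinder falls in Category FG.
Flash point 12.9 °C meets the Category FL criterion (Flammable Liquid), so the printing-ink reducer is Category FL.
No segregation rule bars Category FG with Category FL.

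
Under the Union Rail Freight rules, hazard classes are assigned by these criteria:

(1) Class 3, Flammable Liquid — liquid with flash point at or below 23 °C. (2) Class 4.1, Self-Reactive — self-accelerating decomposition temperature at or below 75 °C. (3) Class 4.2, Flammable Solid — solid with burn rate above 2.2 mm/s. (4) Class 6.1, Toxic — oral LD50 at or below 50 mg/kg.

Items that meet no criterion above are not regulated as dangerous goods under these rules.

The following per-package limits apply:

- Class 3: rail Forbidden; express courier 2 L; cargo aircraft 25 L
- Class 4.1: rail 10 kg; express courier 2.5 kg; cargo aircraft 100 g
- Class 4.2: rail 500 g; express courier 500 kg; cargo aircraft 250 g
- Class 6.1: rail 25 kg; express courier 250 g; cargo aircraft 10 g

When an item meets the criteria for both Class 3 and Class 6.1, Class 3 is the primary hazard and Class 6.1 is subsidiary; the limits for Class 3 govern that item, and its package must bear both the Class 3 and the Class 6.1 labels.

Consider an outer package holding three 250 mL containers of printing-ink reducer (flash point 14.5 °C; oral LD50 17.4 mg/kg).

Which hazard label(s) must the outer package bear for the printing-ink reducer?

Class 3 and 6.1

The printing-ink reducer has flash point 14.5 °C, which is ≤ 23 °C, so it is Class 3 (Flammable Liquid).
Printing-ink reducer: oral LD50 17.4 mg/kg ≤ 50 mg/kg → Class 6.1 (Toxic).
By the precedence rule Class 3 is primary and Class 6.1 is subsidiary, and that rule requires both labels on the package.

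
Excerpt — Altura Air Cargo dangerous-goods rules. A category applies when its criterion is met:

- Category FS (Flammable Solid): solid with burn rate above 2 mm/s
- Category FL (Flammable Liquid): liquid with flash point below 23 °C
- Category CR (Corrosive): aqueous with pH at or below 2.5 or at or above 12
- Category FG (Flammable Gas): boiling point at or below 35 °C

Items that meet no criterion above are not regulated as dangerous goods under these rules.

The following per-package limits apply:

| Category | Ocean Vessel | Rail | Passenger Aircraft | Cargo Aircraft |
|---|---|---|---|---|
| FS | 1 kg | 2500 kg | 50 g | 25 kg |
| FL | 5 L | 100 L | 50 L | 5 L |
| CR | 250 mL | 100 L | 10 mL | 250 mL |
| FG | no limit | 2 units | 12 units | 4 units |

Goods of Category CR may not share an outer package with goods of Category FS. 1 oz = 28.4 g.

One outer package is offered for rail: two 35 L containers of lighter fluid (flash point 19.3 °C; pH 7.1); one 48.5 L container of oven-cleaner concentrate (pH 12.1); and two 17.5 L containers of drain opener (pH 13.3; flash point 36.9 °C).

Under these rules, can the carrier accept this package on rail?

Flash point 19.3 °C meets the Category FL criterion (Flammable Liquid), so the lighter fluid is Category FL.
pH 12.1 meets the Category CR criterion (Corrosive), so the oven-cleaner concentrate is Category CR.
Drain opener: pH 13.3 ≥ 12 → Category CR (Corrosive).
Total Category CR: 48.5 L + (two 17.5 L containers = 35 L) = 83.5 L.
That is within the Category CR rail limit of 100 L.
Category FL quantity: two 35 L containers = 70 L.
That is within the Category FL rail limit of 100 L.
The segregation rule (Category CR with Category FS) does not apply to Category CR with Category FL.
Every hazard category is within its rail limit and no segregation rule is violated.

Yes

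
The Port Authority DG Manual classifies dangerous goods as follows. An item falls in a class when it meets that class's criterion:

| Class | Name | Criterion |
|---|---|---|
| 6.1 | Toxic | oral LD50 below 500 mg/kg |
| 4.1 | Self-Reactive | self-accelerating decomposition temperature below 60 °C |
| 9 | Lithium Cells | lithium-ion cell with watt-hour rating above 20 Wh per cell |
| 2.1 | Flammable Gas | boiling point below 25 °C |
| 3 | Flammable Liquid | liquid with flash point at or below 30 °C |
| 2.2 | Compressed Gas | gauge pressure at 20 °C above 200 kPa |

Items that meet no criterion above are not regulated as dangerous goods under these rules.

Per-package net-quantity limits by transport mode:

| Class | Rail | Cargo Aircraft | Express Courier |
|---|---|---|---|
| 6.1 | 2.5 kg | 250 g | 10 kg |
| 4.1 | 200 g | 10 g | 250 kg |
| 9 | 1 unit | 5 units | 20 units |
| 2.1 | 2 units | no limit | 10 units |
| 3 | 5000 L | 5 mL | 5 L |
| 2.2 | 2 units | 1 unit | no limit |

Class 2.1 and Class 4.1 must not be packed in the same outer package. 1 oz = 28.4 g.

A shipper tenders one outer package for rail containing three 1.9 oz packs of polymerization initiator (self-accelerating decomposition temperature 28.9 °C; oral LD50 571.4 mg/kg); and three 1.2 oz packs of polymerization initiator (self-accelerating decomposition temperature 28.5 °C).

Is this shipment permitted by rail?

With self-accelerating decomposition temperature 28.9 °C (< 60 °C), the polymerization initiator falls in Class 4.1.
With self-accelerating decomposition temperature 28.5 °C (< 60 °C), the polymerization initiator falls in Class 4.1.
Total Class 4.1: (three 1.9 oz packs = 161.88 g) + (three 1.2 oz packs = 102.24 g) = 264.12 g.
264.12 g exceeds the rail limit of 200 g for Class 4.1.

No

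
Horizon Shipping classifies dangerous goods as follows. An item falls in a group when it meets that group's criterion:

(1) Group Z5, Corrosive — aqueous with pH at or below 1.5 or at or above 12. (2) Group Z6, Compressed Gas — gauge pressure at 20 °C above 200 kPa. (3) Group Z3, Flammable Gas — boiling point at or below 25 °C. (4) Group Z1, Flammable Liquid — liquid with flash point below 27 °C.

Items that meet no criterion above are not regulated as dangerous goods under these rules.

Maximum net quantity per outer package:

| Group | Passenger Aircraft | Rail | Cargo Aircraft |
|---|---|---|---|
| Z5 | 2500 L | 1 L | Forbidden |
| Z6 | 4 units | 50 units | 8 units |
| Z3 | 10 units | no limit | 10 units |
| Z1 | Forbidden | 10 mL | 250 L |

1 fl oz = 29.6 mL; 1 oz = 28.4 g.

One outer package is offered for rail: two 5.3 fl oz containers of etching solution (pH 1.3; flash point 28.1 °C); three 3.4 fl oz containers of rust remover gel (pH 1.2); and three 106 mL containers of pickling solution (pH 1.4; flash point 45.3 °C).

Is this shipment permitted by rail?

Yes

With pH 1.3 (≤ 1.5), the etching solution falls in Group Z5.
With pH 1.2 (≤ 1.5), the rust remover gel falls in Group Z5.
Pickling solution: pH 1.4 ≤ 1.5 → Group Z5 (Corrosive).
Group Z5 net quantity: (two 5.3 fl oz containers = 313.76 mL) + (three 3.4 fl oz containers = 301.92 mL) + (three 106 mL containers = 318 mL) = 933.68 mL.
933.68 mL is within the rail limit of 1 L for Group Z5.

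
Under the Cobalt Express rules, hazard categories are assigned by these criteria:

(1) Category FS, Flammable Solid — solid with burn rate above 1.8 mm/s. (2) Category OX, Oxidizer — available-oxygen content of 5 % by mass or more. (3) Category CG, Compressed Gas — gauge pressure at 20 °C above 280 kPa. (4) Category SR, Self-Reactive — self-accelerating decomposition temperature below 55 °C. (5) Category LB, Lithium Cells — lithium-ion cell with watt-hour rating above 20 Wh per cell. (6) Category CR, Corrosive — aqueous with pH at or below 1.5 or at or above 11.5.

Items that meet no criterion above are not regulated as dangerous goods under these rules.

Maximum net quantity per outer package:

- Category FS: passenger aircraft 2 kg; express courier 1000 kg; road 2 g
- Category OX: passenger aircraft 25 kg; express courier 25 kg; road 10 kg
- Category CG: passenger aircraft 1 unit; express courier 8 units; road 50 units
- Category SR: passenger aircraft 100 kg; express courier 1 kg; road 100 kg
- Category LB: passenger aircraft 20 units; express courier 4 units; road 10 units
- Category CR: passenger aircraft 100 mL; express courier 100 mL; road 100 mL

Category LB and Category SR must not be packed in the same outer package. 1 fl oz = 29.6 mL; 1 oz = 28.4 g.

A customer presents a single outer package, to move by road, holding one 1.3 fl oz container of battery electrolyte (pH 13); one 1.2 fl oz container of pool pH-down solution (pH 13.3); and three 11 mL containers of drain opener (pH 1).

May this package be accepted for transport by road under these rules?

No

With pH 13 (≥ 11.5), the battery electrolyte falls in Category CR.
pH 13.3 meets the Category CR criterion (Corrosive), so the pool pH-down solution is Category CR.
pH 1 meets the Category CR criterion (Corrosive), so the drain opener is Category CR.
Total Category CR: (one 1.3 fl oz container = 38.48 mL) + (one 1.2 fl oz container = 35.52 mL) + (three 11 mL containers = 33 mL) = 107 mL.
107 mL exceeds the road limit of 100 mL for Category CR.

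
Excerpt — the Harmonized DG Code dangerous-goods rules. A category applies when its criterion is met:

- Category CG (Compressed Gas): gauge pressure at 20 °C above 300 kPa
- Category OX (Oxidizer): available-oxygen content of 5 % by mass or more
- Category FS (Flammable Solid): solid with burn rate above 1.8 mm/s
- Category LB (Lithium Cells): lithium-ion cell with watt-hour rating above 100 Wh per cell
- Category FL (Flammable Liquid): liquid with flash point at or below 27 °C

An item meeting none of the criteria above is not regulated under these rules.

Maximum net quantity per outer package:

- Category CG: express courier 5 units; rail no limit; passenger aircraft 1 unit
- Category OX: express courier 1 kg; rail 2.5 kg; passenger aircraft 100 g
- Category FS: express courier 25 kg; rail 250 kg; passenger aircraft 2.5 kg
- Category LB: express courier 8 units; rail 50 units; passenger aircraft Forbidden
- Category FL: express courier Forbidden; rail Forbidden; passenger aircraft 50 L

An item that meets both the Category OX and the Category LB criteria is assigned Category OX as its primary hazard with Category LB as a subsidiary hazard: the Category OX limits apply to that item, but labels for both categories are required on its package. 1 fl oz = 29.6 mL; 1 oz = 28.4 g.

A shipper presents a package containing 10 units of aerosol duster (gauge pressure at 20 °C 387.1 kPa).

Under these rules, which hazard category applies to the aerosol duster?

Category CG

The aerosol duster has gauge pressure at 20 °C 387.1 kPa, which is > 300 kPa, so it is Category CG (Compressed Gas).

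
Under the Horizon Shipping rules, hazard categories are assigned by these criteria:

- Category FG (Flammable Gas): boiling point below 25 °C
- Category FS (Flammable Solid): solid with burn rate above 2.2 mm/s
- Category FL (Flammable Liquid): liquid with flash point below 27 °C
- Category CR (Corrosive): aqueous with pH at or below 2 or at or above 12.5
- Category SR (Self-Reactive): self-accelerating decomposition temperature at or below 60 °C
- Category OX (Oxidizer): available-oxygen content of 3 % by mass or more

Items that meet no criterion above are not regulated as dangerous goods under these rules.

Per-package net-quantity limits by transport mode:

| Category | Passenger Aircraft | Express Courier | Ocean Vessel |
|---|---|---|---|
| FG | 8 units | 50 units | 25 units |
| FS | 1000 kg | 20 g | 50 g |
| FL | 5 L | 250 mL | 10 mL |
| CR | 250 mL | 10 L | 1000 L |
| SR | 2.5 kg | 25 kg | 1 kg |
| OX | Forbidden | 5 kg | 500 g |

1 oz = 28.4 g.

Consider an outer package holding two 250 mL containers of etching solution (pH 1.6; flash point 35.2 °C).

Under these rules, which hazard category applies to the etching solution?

The etching solution has pH 1.6, which is ≤ 2, so it is Category CR (Corrosive).

Category CR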